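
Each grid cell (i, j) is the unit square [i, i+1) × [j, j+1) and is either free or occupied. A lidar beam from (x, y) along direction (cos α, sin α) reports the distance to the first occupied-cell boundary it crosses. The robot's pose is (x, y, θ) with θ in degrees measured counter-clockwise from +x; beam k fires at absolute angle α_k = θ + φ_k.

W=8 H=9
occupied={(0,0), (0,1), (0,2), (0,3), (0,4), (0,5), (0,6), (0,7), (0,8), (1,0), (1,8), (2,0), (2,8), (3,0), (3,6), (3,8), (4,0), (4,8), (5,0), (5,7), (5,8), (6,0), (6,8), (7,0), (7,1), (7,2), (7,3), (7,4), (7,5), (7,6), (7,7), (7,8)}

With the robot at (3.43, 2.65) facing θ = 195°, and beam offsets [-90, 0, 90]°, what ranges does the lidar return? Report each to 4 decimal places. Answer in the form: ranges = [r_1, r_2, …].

ranges = [5.5387, 2.5157, 1.7082]

beam 1: φ=-90°, α=105°
  d=(-0.2588,0.9659)  start (3,2)  tX=1.6614 tY=0.3623  stride 1/|dx|=3.8637 1/|dy|=1.0353
    cross y-line → (3,3), t=0.3623
    cross y-line → (3,4), t=1.3976
    cross x-line → (2,4), t=1.6614
    cross y-line → (2,5), t=2.4329
    cross y-line → (2,6), t=3.4682
    cross y-line → (2,7), t=4.5035
    cross x-line → (1,7), t=5.5251
    cross y-line → (1,8), t=5.5387 (wall)
  → r_1 = 5.5387
beam 2: φ=0°, α=195°
  d=(-0.9659,-0.2588)  start (3,2)  tX=0.4452 tY=2.5114  stride 1/|dx|=1.0353 1/|dy|=3.8637
    cross x-line → (2,2), t=0.4452
    cross x-line → (1,2), t=1.4804
    cross y-line → (1,1), t=2.5114
    cross x-line → (0,1), t=2.5157 (wall)
  → r_2 = 2.5157
beam 3: φ=90°, α=285°
  d=(0.2588,-0.9659)  start (3,2)  tX=2.2023 tY=0.6729  stride 1/|dx|=3.8637 1/|dy|=1.0353
    cross y-line → (3,1), t=0.6729
    cross y-line → (3,0), t=1.7082 (wall)
  → r_3 = 1.7082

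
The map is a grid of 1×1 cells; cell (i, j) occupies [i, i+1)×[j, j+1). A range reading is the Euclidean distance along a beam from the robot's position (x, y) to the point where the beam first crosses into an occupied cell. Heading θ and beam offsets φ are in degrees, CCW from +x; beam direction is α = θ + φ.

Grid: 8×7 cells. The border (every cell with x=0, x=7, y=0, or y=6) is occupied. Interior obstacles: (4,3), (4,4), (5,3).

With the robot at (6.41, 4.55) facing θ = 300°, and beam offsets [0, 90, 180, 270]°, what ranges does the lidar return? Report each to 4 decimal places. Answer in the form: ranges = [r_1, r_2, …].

beam 1: φ=0°, α=300°
  d=(0.5000,-0.8660)  start (6,4)  tX=1.1800 tY=0.6351  stride 1/|dx|=2.0000 1/|dy|=1.1547
    cross y-line → (6,3), t=0.6351
    cross x-line → (7,3), t=1.1800 (wall)
  → r_1 = 1.1800
beam 2: φ=90°, α=30°
  d=(0.8660,0.5000)  start (6,4)  tX=0.6813 tY=0.9000  stride 1/|dx|=1.1547 1/|dy|=2.0000
    cross x-line → (7,4), t=0.6813 (wall)
  → r_2 = 0.6813
beam 3: φ=180°, α=120°
  d=(-0.5000,0.8660)  start (6,4)  tX=0.8200 tY=0.5196  stride 1/|dx|=2.0000 1/|dy|=1.1547
    cross y-line → (6,5), t=0.5196
    cross x-line → (5,5), t=0.8200
    cross y-line → (5,6), t=1.6743 (wall)
  → r_3 = 1.6743
beam 4: φ=270°, α=210°
  d=(-0.8660,-0.5000)  start (6,4)  tX=0.4734 tY=1.1000  stride 1/|dx|=1.1547 1/|dy|=2.0000
    cross x-line → (5,4), t=0.4734
    cross y-line → (5,3), t=1.1000 (wall)
  → r_4 = 1.1000

ranges = [1.1800, 0.6813, 1.6743, 1.1000]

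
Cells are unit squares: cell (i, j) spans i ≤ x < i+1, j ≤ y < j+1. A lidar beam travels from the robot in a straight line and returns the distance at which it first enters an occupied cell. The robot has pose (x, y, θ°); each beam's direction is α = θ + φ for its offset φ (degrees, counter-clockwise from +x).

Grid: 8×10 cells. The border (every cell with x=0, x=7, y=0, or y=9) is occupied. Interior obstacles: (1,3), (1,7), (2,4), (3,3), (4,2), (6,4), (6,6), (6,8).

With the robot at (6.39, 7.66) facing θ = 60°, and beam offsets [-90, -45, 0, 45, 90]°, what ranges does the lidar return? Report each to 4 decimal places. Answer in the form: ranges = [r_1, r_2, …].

ranges = [0.7044, 0.6315, 0.3926, 0.3520, 2.6800]

beam 1: φ=-90°, α=330°
  direction (0.8660, -0.5000); cell (6,7); t to first gridline: x 0.7044, y 1.3200 (then +1.1547 / +2.0000)
    (7,7) via x @ 0.7044  # hit
  → r_1 = 0.7044
beam 2: φ=-45°, α=15°
  direction (0.9659, 0.2588); cell (6,7); t to first gridline: x 0.6315, y 1.3137 (then +1.0353 / +3.8637)
    (7,7) via x @ 0.6315  # hit
  → r_2 = 0.6315
beam 3: φ=0°, α=60°
  direction (0.5000, 0.8660); cell (6,7); t to first gridline: x 1.2200, y 0.3926 (then +2.0000 / +1.1547)
    (6,8) via y @ 0.3926  # hit
  → r_3 = 0.3926
beam 4: φ=45°, α=105°
  direction (-0.2588, 0.9659); cell (6,7); t to first gridline: x 1.5068, y 0.3520 (then +3.8637 / +1.0353)
    (6,8) via y @ 0.3520  # hit
  → r_4 = 0.3520
beam 5: φ=90°, α=150°
  direction (-0.8660, 0.5000); cell (6,7); t to first gridline: x 0.4503, y 0.6800 (then +1.1547 / +2.0000)
    (5,7) via x @ 0.4503
    (5,8) via y @ 0.6800
    (4,8) via x @ 1.6050
    (4,9) via y @ 2.6800  # hit
  → r_5 = 2.6800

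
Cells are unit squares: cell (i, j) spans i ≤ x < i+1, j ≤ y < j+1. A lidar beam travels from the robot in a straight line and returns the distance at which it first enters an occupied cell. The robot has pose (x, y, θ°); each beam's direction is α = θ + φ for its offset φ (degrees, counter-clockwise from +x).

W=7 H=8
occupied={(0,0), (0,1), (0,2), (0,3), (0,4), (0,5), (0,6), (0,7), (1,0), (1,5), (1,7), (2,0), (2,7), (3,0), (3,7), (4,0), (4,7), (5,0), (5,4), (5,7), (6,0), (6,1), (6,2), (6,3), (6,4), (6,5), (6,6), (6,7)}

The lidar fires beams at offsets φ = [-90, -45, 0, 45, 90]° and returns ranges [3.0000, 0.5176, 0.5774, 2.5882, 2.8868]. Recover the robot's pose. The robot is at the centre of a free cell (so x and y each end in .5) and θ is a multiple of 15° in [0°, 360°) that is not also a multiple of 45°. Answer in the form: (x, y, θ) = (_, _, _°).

The pose lattice has 28·16 = 448 candidates. Test each by forward raycasting.
  (4.5, 1.5, 285°): beam 1 = 1.9319 ≠ 3.0000 ✗
  (4.5, 2.5, 105°): beam 1 = 1.5529 ≠ 3.0000 ✗
  (4.5, 2.5, 195°): beam 1 = 4.6587 ≠ 3.0000 ✗
  (1.5, 1.5, 300°): beam 1 = 0.5774 ≠ 3.0000 ✗
  …
  (4.5, 4.5, 30°): r_1=3.0000, r_2=0.5176, r_3=0.5774, r_4=2.5882, r_5=2.8868 — all match ✓
No second candidate reproduces the full scan.

(x, y, θ) = (4.5, 4.5, 30°)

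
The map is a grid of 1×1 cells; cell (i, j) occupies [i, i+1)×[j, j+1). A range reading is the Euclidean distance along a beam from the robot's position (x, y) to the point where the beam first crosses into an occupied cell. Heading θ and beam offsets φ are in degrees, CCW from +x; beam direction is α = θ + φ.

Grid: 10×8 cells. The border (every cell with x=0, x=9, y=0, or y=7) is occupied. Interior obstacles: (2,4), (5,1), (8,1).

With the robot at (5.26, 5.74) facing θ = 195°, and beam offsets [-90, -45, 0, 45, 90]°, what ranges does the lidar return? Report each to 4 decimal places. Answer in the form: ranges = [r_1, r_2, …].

ranges = [1.3044, 2.5200, 2.8591, 5.4733, 4.9072]

beam 1: φ=-90°, α=105°
  cosα=-0.2588 sinα=0.9659 | (5,5) | tMaxX 1.0046 tMaxY 0.2692 | tΔX 3.8637 tΔY 1.0353
    t=0.2692 [y] (5,6)
    t=1.0046 [x] (4,6)
    t=1.3044 [y] (4,7) — stop
  → r_1 = 1.3044
beam 2: φ=-45°, α=150°
  cosα=-0.8660 sinα=0.5000 | (5,5) | tMaxX 0.3002 tMaxY 0.5200 | tΔX 1.1547 tΔY 2.0000
    t=0.3002 [x] (4,5)
    t=0.5200 [y] (4,6)
    t=1.4549 [x] (3,6)
    t=2.5200 [y] (3,7) — stop
  → r_2 = 2.5200
beam 3: φ=0°, α=195°
  cosα=-0.9659 sinα=-0.2588 | (5,5) | tMaxX 0.2692 tMaxY 2.8591 | tΔX 1.0353 tΔY 3.8637
    t=0.2692 [x] (4,5)
    t=1.3044 [x] (3,5)
    t=2.3397 [x] (2,5)
    t=2.8591 [y] (2,4) — stop
  → r_3 = 2.8591
beam 4: φ=45°, α=240°
  cosα=-0.5000 sinα=-0.8660 | (5,5) | tMaxX 0.5200 tMaxY 0.8545 | tΔX 2.0000 tΔY 1.1547
    t=0.5200 [x] (4,5)
    t=0.8545 [y] (4,4)
    t=2.0092 [y] (4,3)
    t=2.5200 [x] (3,3)
    t=3.1639 [y] (3,2)
    t=4.3186 [y] (3,1)
    t=4.5200 [x] (2,1)
    t=5.4733 [y] (2,0) — stop
  → r_4 = 5.4733
beam 5: φ=90°, α=285°
  cosα=0.2588 sinα=-0.9659 | (5,5) | tMaxX 2.8591 tMaxY 0.7661 | tΔX 3.8637 tΔY 1.0353
    t=0.7661 [y] (5,4)
    t=1.8014 [y] (5,3)
    t=2.8367 [y] (5,2)
    t=2.8591 [x] (6,2)
    t=3.8719 [y] (6,1)
    t=4.9072 [y] (6,0) — stop
  → r_5 = 4.9072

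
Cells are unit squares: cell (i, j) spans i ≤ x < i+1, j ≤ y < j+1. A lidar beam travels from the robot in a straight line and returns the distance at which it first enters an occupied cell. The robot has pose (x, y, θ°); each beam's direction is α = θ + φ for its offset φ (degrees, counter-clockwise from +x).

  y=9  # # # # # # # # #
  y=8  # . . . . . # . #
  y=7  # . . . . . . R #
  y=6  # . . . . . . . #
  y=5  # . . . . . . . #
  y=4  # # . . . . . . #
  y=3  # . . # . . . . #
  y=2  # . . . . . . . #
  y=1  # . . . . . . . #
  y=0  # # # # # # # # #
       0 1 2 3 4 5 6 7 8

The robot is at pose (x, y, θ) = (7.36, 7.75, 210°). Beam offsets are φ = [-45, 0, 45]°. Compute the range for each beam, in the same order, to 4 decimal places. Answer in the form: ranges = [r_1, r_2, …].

ranges = [0.9659, 6.1892, 6.9881]

beam 1: φ=-45°, α=165°
  dir = (cos 165°, sin 165°) = (-0.9659, 0.2588); from cell (7,7)
  next x-line at t=0.3727, next y-line at t=0.9659; Δt_x=1.0353, Δt_y=3.8637
    x: enter (6,7) at t=0.3727
    y: enter (6,8) at t=0.9659 ← occupied
  → r_1 = 0.9659
beam 2: φ=0°, α=210°
  dir = (cos 210°, sin 210°) = (-0.8660, -0.5000); from cell (7,7)
  next x-line at t=0.4157, next y-line at t=1.5000; Δt_x=1.1547, Δt_y=2.0000
    x: enter (6,7) at t=0.4157
    y: enter (6,6) at t=1.5000
    x: enter (5,6) at t=1.5704
    x: enter (4,6) at t=2.7251
    y: enter (4,5) at t=3.5000
    x: enter (3,5) at t=3.8798
    x: enter (2,5) at t=5.0345
    y: enter (2,4) at t=5.5000
    x: enter (1,4) at t=6.1892 ← occupied
  → r_2 = 6.1892
beam 3: φ=45°, α=255°
  dir = (cos 255°, sin 255°) = (-0.2588, -0.9659); from cell (7,7)
  next x-line at t=1.3909, next y-line at t=0.7765; Δt_x=3.8637, Δt_y=1.0353
    y: enter (7,6) at t=0.7765
    x: enter (6,6) at t=1.3909
    y: enter (6,5) at t=1.8117
    y: enter (6,4) at t=2.8470
    y: enter (6,3) at t=3.8823
    y: enter (6,2) at t=4.9176
    x: enter (5,2) at t=5.2546
    y: enter (5,1) at t=5.9528
    y: enter (5,0) at t=6.9881 ← occupied
  → r_3 = 6.9881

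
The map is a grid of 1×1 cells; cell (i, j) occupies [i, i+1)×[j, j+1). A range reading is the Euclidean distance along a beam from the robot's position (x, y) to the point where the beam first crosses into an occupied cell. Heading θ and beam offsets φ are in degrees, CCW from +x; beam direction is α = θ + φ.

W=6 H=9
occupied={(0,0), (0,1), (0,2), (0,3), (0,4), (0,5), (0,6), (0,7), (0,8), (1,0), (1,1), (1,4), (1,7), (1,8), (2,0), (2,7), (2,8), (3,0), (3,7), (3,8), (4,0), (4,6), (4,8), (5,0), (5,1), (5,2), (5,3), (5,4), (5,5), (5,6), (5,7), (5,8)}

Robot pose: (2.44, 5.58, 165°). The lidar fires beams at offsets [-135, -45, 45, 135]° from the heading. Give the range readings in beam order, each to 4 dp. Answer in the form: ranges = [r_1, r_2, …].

ranges = [1.8013, 1.6397, 1.1600, 5.1200]

beam 1: φ=-135°, α=30°
  dir = (cos 30°, sin 30°) = (0.8660, 0.5000); from cell (2,5)
  next x-line at t=0.6466, next y-line at t=0.8400; Δt_x=1.1547, Δt_y=2.0000
    x: enter (3,5) at t=0.6466
    y: enter (3,6) at t=0.8400
    x: enter (4,6) at t=1.8013 ← occupied
  → r_1 = 1.8013
beam 2: φ=-45°, α=120°
  dir = (cos 120°, sin 120°) = (-0.5000, 0.8660); from cell (2,5)
  next x-line at t=0.8800, next y-line at t=0.4850; Δt_x=2.0000, Δt_y=1.1547
    y: enter (2,6) at t=0.4850
    x: enter (1,6) at t=0.8800
    y: enter (1,7) at t=1.6397 ← occupied
  → r_2 = 1.6397
beam 3: φ=45°, α=210°
  dir = (cos 210°, sin 210°) = (-0.8660, -0.5000); from cell (2,5)
  next x-line at t=0.5081, next y-line at t=1.1600; Δt_x=1.1547, Δt_y=2.0000
    x: enter (1,5) at t=0.5081
    y: enter (1,4) at t=1.1600 ← occupied
  → r_3 = 1.1600
beam 4: φ=135°, α=300°
  dir = (cos 300°, sin 300°) = (0.5000, -0.8660); from cell (2,5)
  next x-line at t=1.1200, next y-line at t=0.6697; Δt_x=2.0000, Δt_y=1.1547
    y: enter (2,4) at t=0.6697
    x: enter (3,4) at t=1.1200
    y: enter (3,3) at t=1.8244
    y: enter (3,2) at t=2.9791
    x: enter (4,2) at t=3.1200
    y: enter (4,1) at t=4.1338
    x: enter (5,1) at t=5.1200 ← occupied
  → r_4 = 5.1200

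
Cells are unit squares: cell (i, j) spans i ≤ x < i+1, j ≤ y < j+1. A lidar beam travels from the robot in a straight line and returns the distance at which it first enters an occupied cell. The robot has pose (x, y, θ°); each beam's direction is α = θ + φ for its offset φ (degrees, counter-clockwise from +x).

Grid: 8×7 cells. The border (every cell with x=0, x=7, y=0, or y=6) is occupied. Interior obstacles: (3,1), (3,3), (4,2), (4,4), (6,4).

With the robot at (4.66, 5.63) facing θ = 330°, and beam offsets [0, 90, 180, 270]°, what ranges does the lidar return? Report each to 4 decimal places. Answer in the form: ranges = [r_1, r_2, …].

ranges = [1.5473, 0.4272, 0.7400, 0.7275]

beam 1: φ=0°, α=330°
  dir = (cos 330°, sin 330°) = (0.8660, -0.5000); from cell (4,5)
  next x-line at t=0.3926, next y-line at t=1.2600; Δt_x=1.1547, Δt_y=2.0000
    x: enter (5,5) at t=0.3926
    y: enter (5,4) at t=1.2600
    x: enter (6,4) at t=1.5473 ← occupied
  → r_1 = 1.5473
beam 2: φ=90°, α=60°
  dir = (cos 60°, sin 60°) = (0.5000, 0.8660); from cell (4,5)
  next x-line at t=0.6800, next y-line at t=0.4272; Δt_x=2.0000, Δt_y=1.1547
    y: enter (4,6) at t=0.4272 ← occupied
  → r_2 = 0.4272
beam 3: φ=180°, α=150°
  dir = (cos 150°, sin 150°) = (-0.8660, 0.5000); from cell (4,5)
  next x-line at t=0.7621, next y-line at t=0.7400; Δt_x=1.1547, Δt_y=2.0000
    y: enter (4,6) at t=0.7400 ← occupied
  → r_3 = 0.7400
beam 4: φ=270°, α=240°
  dir = (cos 240°, sin 240°) = (-0.5000, -0.8660); from cell (4,5)
  next x-line at t=1.3200, next y-line at t=0.7275; Δt_x=2.0000, Δt_y=1.1547
    y: enter (4,4) at t=0.7275 ← occupied
  → r_4 = 0.7275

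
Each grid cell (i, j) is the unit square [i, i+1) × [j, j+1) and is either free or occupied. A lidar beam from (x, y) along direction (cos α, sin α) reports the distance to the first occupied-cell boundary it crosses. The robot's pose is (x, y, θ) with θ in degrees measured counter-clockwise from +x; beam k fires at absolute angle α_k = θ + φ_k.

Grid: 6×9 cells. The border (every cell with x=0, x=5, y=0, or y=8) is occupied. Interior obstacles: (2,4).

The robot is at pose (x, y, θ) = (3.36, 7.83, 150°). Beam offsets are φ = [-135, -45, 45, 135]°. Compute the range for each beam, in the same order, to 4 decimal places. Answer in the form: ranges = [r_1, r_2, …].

beam 1: φ=-135°, α=15°
  cosα=0.9659 sinα=0.2588 | (3,7) | tMaxX 0.6626 tMaxY 0.6568 | tΔX 1.0353 tΔY 3.8637
    t=0.6568 [y] (3,8) — stop
  → r_1 = 0.6568
beam 2: φ=-45°, α=105°
  cosα=-0.2588 sinα=0.9659 | (3,7) | tMaxX 1.3909 tMaxY 0.1760 | tΔX 3.8637 tΔY 1.0353
    t=0.1760 [y] (3,8) — stop
  → r_2 = 0.1760
beam 3: φ=45°, α=195°
  cosα=-0.9659 sinα=-0.2588 | (3,7) | tMaxX 0.3727 tMaxY 3.2069 | tΔX 1.0353 tΔY 3.8637
    t=0.3727 [x] (2,7)
    t=1.4080 [x] (1,7)
    t=2.4433 [x] (0,7) — stop
  → r_3 = 2.4433
beam 4: φ=135°, α=285°
  cosα=0.2588 sinα=-0.9659 | (3,7) | tMaxX 2.4728 tMaxY 0.8593 | tΔX 3.8637 tΔY 1.0353
    t=0.8593 [y] (3,6)
    t=1.8946 [y] (3,5)
    t=2.4728 [x] (4,5)
    t=2.9298 [y] (4,4)
    t=3.9651 [y] (4,3)
    t=5.0004 [y] (4,2)
    t=6.0357 [y] (4,1)
    t=6.3365 [x] (5,1) — stop
  → r_4 = 6.3365

ranges = [0.6568, 0.1760, 2.4433, 6.3365]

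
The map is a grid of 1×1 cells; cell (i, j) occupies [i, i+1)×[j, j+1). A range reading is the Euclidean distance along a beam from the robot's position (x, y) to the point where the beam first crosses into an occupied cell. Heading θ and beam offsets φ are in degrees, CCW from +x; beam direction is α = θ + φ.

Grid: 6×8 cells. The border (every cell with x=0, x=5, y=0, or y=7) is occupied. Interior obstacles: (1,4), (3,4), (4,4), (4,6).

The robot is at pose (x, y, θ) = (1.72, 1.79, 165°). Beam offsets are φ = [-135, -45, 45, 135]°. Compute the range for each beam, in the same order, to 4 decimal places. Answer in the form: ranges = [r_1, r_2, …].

beam 1: φ=-135°, α=30°
  dir = (cos 30°, sin 30°) = (0.8660, 0.5000); from cell (1,1)
  next x-line at t=0.3233, next y-line at t=0.4200; Δt_x=1.1547, Δt_y=2.0000
    x: enter (2,1) at t=0.3233
    y: enter (2,2) at t=0.4200
    x: enter (3,2) at t=1.4780
    y: enter (3,3) at t=2.4200
    x: enter (4,3) at t=2.6327
    x: enter (5,3) at t=3.7874 ← occupied
  → r_1 = 3.7874
beam 2: φ=-45°, α=120°
  dir = (cos 120°, sin 120°) = (-0.5000, 0.8660); from cell (1,1)
  next x-line at t=1.4400, next y-line at t=0.2425; Δt_x=2.0000, Δt_y=1.1547
    y: enter (1,2) at t=0.2425
    y: enter (1,3) at t=1.3972
    x: enter (0,3) at t=1.4400 ← occupied
  → r_2 = 1.4400
beam 3: φ=45°, α=210°
  dir = (cos 210°, sin 210°) = (-0.8660, -0.5000); from cell (1,1)
  next x-line at t=0.8314, next y-line at t=1.5800; Δt_x=1.1547, Δt_y=2.0000
    x: enter (0,1) at t=0.8314 ← occupied
  → r_3 = 0.8314
beam 4: φ=135°, α=300°
  dir = (cos 300°, sin 300°) = (0.5000, -0.8660); from cell (1,1)
  next x-line at t=0.5600, next y-line at t=0.9122; Δt_x=2.0000, Δt_y=1.1547
    x: enter (2,1) at t=0.5600
    y: enter (2,0) at t=0.9122 ← occupied
  → r_4 = 0.9122

ranges = [3.7874, 1.4400, 0.8314, 0.9122]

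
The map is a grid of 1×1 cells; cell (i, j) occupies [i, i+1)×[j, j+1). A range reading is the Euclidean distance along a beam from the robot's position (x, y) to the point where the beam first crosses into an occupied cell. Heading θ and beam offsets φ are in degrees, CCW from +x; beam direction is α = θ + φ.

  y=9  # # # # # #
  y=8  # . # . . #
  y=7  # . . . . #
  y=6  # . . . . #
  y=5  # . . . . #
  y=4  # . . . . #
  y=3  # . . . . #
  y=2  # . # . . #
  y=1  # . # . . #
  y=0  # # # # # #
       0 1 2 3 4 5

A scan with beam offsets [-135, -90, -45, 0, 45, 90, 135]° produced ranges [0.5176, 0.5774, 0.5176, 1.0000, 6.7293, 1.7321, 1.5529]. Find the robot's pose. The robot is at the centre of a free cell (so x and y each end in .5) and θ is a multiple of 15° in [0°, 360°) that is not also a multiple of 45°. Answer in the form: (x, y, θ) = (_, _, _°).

The pose lattice has 29·16 = 464 candidates. Test each by forward raycasting.
  (3.5, 2.5, 345°): beam 1 = 0.5774 ≠ 0.5176 ✗
  (4.5, 2.5, 330°): beam 1 = 1.5529 ≠ 0.5176 ✗
  (3.5, 6.5, 60°): beam 1 = 5.6940 ≠ 0.5176 ✗
  (1.5, 4.5, 75°): beam 1 = 1.7321 ≠ 0.5176 ✗
  (2.5, 6.5, 210°): beam 1 = 1.5529 ≠ 0.5176 ✗
  …
  (4.5, 1.5, 60°): r_1=0.5176, r_2=0.5774, r_3=0.5176, r_4=1.0000, r_5=6.7293, r_6=1.7321, r_7=1.5529 — all match ✓
Only this pose fits every beam.

(x, y, θ) = (4.5, 1.5, 60°)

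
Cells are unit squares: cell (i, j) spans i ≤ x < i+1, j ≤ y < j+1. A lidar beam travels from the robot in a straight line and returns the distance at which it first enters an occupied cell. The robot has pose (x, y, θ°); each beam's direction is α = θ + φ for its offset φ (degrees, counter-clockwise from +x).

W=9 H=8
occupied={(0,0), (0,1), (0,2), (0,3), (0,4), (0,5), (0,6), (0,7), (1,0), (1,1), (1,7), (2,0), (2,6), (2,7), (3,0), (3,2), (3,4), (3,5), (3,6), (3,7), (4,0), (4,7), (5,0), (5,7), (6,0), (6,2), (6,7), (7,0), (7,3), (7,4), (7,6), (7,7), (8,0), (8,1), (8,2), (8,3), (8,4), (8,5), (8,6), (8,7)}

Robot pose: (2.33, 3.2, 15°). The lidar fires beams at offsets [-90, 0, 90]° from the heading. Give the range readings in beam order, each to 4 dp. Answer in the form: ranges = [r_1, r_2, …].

ranges = [2.2776, 4.8347, 3.9340]

beam 1: φ=-90°, α=285°
  cosα=0.2588 sinα=-0.9659 | (2,3) | tMaxX 2.5887 tMaxY 0.2071 | tΔX 3.8637 tΔY 1.0353
    t=0.2071 [y] (2,2)
    t=1.2423 [y] (2,1)
    t=2.2776 [y] (2,0) — stop
  → r_1 = 2.2776
beam 2: φ=0°, α=15°
  cosα=0.9659 sinα=0.2588 | (2,3) | tMaxX 0.6936 tMaxY 3.0910 | tΔX 1.0353 tΔY 3.8637
    t=0.6936 [x] (3,3)
    t=1.7289 [x] (4,3)
    t=2.7642 [x] (5,3)
    t=3.0910 [y] (5,4)
    t=3.7995 [x] (6,4)
    t=4.8347 [x] (7,4) — stop
  → r_2 = 4.8347
beam 3: φ=90°, α=105°
  cosα=-0.2588 sinα=0.9659 | (2,3) | tMaxX 1.2750 tMaxY 0.8282 | tΔX 3.8637 tΔY 1.0353
    t=0.8282 [y] (2,4)
    t=1.2750 [x] (1,4)
    t=1.8635 [y] (1,5)
    t=2.8988 [y] (1,6)
    t=3.9340 [y] (1,7) — stop
  → r_3 = 3.9340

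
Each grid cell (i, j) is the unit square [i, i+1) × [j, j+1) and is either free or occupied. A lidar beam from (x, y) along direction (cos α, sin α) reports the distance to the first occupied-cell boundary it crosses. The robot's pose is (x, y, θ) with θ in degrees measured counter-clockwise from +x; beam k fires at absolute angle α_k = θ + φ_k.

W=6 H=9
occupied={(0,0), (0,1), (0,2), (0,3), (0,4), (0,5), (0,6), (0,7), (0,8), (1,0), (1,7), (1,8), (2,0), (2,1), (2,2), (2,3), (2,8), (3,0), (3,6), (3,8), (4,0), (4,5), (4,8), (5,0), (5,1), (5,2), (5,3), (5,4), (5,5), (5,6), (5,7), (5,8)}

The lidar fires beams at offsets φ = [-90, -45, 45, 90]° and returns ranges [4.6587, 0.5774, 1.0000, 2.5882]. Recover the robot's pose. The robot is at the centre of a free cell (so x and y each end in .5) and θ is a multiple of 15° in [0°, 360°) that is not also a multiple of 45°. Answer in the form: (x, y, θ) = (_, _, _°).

The pose lattice has 22·16 = 352 candidates. Test each by forward raycasting.
  (1.5, 4.5, 300°): beam 1 = 0.5774 ≠ 4.6587 ✗
  (4.5, 7.5, 255°): beam 1 = 1.9319 ≠ 4.6587 ✗
  (2.5, 7.5, 75°): beam 1 = 2.5882 ≠ 4.6587 ✗
  (4.5, 3.5, 165°): beam 1 = 1.5529 ≠ 4.6587 ✗
  (2.5, 4.5, 150°): beam 1 = 1.7321 ≠ 4.6587 ✗
  …
  (3.5, 3.5, 195°): r_1=4.6587, r_2=0.5774, r_3=1.0000, r_4=2.5882 — all match ✓
No second candidate reproduces the full scan.

(x, y, θ) = (3.5, 3.5, 195°)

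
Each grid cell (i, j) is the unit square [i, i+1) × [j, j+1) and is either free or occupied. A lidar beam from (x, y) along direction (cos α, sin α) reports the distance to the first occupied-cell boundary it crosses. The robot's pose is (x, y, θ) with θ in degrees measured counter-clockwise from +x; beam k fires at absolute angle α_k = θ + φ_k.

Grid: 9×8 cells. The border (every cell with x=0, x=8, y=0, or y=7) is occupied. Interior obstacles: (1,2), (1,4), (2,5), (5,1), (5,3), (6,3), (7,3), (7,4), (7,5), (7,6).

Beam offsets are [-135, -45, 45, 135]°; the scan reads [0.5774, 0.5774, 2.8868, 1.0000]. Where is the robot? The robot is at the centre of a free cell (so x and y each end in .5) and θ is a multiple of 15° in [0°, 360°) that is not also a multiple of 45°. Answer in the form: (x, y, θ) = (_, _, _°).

The pose lattice has 32·16 = 512 candidates. Test each by forward raycasting.
  (5.5, 5.5, 150°): beam 1 = 1.5529 ≠ 0.5774 ✗
  (4.5, 3.5, 75°): beam 1 = 1.7321 ≠ 0.5774 ✗
  (2.5, 6.5, 330°): beam 1 = 1.5529 ≠ 0.5774 ✗
  …
  (6.5, 4.5, 75°): r_1=0.5774, r_2=0.5774, r_3=2.8868, r_4=1.0000 — all match ✓
Only this pose fits every beam.

(x, y, θ) = (6.5, 4.5, 75°)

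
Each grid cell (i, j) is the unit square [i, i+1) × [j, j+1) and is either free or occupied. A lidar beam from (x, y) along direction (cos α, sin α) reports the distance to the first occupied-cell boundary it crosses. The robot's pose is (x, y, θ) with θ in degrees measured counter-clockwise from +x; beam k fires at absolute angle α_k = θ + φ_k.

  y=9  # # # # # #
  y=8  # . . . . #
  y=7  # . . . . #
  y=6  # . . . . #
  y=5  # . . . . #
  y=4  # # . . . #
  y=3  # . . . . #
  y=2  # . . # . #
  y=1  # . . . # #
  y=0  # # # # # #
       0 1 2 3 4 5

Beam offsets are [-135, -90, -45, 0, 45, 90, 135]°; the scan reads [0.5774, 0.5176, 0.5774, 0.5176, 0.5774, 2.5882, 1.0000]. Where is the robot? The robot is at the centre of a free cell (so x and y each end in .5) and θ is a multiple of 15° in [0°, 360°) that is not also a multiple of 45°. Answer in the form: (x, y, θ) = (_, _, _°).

(x, y, θ) = (3.5, 1.5, 75°)

The pose lattice has 29·16 = 464 candidates. Test each by forward raycasting.
  (1.5, 7.5, 255°): beam 1 = 1.0000 ≠ 0.5774 ✗
  (2.5, 6.5, 345°): beam 1 = 1.7321 ≠ 0.5774 ✗
  (1.5, 3.5, 165°): beam 1 = 4.0415 ≠ 0.5774 ✗
  (1.5, 2.5, 240°): beam 1 = 1.5529 ≠ 0.5774 ✗
  (2.5, 3.5, 105°): beam 1 = 1.0000 ≠ 0.5774 ✗
  …
  (3.5, 1.5, 75°): r_1=0.5774, r_2=0.5176, r_3=0.5774, r_4=0.5176, r_5=0.5774, r_6=2.5882, r_7=1.0000 — all match ✓
Unique over the lattice → pose = (3.5, 1.5, 75°).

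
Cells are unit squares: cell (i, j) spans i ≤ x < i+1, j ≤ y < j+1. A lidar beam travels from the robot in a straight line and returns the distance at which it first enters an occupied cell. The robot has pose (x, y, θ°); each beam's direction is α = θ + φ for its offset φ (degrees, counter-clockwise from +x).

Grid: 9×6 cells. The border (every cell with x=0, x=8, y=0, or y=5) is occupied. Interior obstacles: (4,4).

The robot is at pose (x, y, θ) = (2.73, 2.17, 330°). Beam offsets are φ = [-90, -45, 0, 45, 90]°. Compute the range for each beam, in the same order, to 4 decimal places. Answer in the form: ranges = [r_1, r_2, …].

beam 1: φ=-90°, α=240°
  cosα=-0.5000 sinα=-0.8660 | (2,2) | tMaxX 1.4600 tMaxY 0.1963 | tΔX 2.0000 tΔY 1.1547
    t=0.1963 [y] (2,1)
    t=1.3510 [y] (2,0) — stop
  → r_1 = 1.3510
beam 2: φ=-45°, α=285°
  cosα=0.2588 sinα=-0.9659 | (2,2) | tMaxX 1.0432 tMaxY 0.1760 | tΔX 3.8637 tΔY 1.0353
    t=0.1760 [y] (2,1)
    t=1.0432 [x] (3,1)
    t=1.2113 [y] (3,0) — stop
  → r_2 = 1.2113
beam 3: φ=0°, α=330°
  cosα=0.8660 sinα=-0.5000 | (2,2) | tMaxX 0.3118 tMaxY 0.3400 | tΔX 1.1547 tΔY 2.0000
    t=0.3118 [x] (3,2)
    t=0.3400 [y] (3,1)
    t=1.4665 [x] (4,1)
    t=2.3400 [y] (4,0) — stop
  → r_3 = 2.3400
beam 4: φ=45°, α=15°
  cosα=0.9659 sinα=0.2588 | (2,2) | tMaxX 0.2795 tMaxY 3.2069 | tΔX 1.0353 tΔY 3.8637
    t=0.2795 [x] (3,2)
    t=1.3148 [x] (4,2)
    t=2.3501 [x] (5,2)
    t=3.2069 [y] (5,3)
    t=3.3854 [x] (6,3)
    t=4.4206 [x] (7,3)
    t=5.4559 [x] (8,3) — stop
  → r_4 = 5.4559
beam 5: φ=90°, α=60°
  cosα=0.5000 sinα=0.8660 | (2,2) | tMaxX 0.5400 tMaxY 0.9584 | tΔX 2.0000 tΔY 1.1547
    t=0.5400 [x] (3,2)
    t=0.9584 [y] (3,3)
    t=2.1131 [y] (3,4)
    t=2.5400 [x] (4,4) — stop
  → r_5 = 2.5400

ranges = [1.3510, 1.2113, 2.3400, 5.4559, 2.5400]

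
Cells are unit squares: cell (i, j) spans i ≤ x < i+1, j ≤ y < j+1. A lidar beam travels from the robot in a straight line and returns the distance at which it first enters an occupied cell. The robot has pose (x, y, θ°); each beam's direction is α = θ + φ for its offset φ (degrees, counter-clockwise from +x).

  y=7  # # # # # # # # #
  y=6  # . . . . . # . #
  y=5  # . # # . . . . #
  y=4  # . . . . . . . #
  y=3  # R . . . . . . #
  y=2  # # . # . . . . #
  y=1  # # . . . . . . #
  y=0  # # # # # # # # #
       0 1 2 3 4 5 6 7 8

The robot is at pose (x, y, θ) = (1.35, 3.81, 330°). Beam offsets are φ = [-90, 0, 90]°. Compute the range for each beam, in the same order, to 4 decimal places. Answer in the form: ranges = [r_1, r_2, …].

beam 1: φ=-90°, α=240°
  d=(-0.5000,-0.8660)  start (1,3)  tX=0.7000 tY=0.9353  stride 1/|dx|=2.0000 1/|dy|=1.1547
    cross x-line → (0,3), t=0.7000 (wall)
  → r_1 = 0.7000
beam 2: φ=0°, α=330°
  d=(0.8660,-0.5000)  start (1,3)  tX=0.7506 tY=1.6200  stride 1/|dx|=1.1547 1/|dy|=2.0000
    cross x-line → (2,3), t=0.7506
    cross y-line → (2,2), t=1.6200
    cross x-line → (3,2), t=1.9053 (wall)
  → r_2 = 1.9053
beam 3: φ=90°, α=60°
  d=(0.5000,0.8660)  start (1,3)  tX=1.3000 tY=0.2194  stride 1/|dx|=2.0000 1/|dy|=1.1547
    cross y-line → (1,4), t=0.2194
    cross x-line → (2,4), t=1.3000
    cross y-line → (2,5), t=1.3741 (wall)
  → r_3 = 1.3741

ranges = [0.7000, 1.9053, 1.3741]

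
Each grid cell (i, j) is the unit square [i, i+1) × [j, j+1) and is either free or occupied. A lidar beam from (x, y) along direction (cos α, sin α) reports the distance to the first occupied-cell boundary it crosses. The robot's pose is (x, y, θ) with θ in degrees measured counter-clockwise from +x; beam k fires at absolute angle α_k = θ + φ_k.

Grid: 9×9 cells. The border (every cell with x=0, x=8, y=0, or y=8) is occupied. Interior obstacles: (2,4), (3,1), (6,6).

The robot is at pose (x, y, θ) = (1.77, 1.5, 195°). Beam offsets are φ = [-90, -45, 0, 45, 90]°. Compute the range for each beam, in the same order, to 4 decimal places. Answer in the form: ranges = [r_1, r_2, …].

ranges = [2.9751, 0.8891, 0.7972, 0.5774, 0.5176]

beam 1: φ=-90°, α=105°
  direction (-0.2588, 0.9659); cell (1,1); t to first gridline: x 2.9751, y 0.5176 (then +3.8637 / +1.0353)
    (1,2) via y @ 0.5176
    (1,3) via y @ 1.5529
    (1,4) via y @ 2.5882
    (0,4) via x @ 2.9751  # hit
  → r_1 = 2.9751
beam 2: φ=-45°, α=150°
  direction (-0.8660, 0.5000); cell (1,1); t to first gridline: x 0.8891, y 1.0000 (then +1.1547 / +2.0000)
    (0,1) via x @ 0.8891  # hit
  → r_2 = 0.8891
beam 3: φ=0°, α=195°
  direction (-0.9659, -0.2588); cell (1,1); t to first gridline: x 0.7972, y 1.9319 (then +1.0353 / +3.8637)
    (0,1) via x @ 0.7972  # hit
  → r_3 = 0.7972
beam 4: φ=45°, α=240°
  direction (-0.5000, -0.8660); cell (1,1); t to first gridline: x 1.5400, y 0.5774 (then +2.0000 / +1.1547)
    (1,0) via y @ 0.5774  # hit
  → r_4 = 0.5774
beam 5: φ=90°, α=285°
  direction (0.2588, -0.9659); cell (1,1); t to first gridline: x 0.8887, y 0.5176 (then +3.8637 / +1.0353)
    (1,0) via y @ 0.5176  # hit
  → r_5 = 0.5176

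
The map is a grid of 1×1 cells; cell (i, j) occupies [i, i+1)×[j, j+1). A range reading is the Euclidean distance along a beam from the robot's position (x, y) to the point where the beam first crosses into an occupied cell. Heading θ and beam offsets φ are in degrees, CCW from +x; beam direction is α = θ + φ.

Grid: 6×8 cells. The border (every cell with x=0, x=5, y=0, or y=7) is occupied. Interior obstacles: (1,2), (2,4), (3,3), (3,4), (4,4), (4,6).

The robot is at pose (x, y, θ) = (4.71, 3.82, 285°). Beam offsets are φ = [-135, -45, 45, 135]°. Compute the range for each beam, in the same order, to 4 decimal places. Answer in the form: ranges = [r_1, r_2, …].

beam 1: φ=-135°, α=150°
  cosα=-0.8660 sinα=0.5000 | (4,3) | tMaxX 0.8198 tMaxY 0.3600 | tΔX 1.1547 tΔY 2.0000
    t=0.3600 [y] (4,4) — stop
  → r_1 = 0.3600
beam 2: φ=-45°, α=240°
  cosα=-0.5000 sinα=-0.8660 | (4,3) | tMaxX 1.4200 tMaxY 0.9469 | tΔX 2.0000 tΔY 1.1547
    t=0.9469 [y] (4,2)
    t=1.4200 [x] (3,2)
    t=2.1016 [y] (3,1)
    t=3.2563 [y] (3,0) — stop
  → r_2 = 3.2563
beam 3: φ=45°, α=330°
  cosα=0.8660 sinα=-0.5000 | (4,3) | tMaxX 0.3349 tMaxY 1.6400 | tΔX 1.1547 tΔY 2.0000
    t=0.3349 [x] (5,3) — stop
  → r_3 = 0.3349
beam 4: φ=135°, α=60°
  cosα=0.5000 sinα=0.8660 | (4,3) | tMaxX 0.5800 tMaxY 0.2078 | tΔX 2.0000 tΔY 1.1547
    t=0.2078 [y] (4,4) — stop
  → r_4 = 0.2078

ranges = [0.3600, 3.2563, 0.3349, 0.2078]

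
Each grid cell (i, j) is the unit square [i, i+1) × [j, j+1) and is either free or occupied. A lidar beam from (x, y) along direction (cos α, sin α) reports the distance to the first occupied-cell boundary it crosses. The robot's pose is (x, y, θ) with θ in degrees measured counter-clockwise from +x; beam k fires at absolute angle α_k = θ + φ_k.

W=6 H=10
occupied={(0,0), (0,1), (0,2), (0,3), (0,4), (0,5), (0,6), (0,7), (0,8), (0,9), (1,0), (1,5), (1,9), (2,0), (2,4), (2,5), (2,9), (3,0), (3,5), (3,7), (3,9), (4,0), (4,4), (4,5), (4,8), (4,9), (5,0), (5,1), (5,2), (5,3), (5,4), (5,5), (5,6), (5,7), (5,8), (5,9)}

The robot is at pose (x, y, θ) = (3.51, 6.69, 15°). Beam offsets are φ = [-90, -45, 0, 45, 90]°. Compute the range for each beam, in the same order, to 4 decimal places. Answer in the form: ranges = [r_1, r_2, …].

ranges = [0.7143, 1.3800, 1.5426, 0.3580, 0.3209]

beam 1: φ=-90°, α=285°
  d=(0.2588,-0.9659)  start (3,6)  tX=1.8932 tY=0.7143  stride 1/|dx|=3.8637 1/|dy|=1.0353
    cross y-line → (3,5), t=0.7143 (wall)
  → r_1 = 0.7143
beam 2: φ=-45°, α=330°
  d=(0.8660,-0.5000)  start (3,6)  tX=0.5658 tY=1.3800  stride 1/|dx|=1.1547 1/|dy|=2.0000
    cross x-line → (4,6), t=0.5658
    cross y-line → (4,5), t=1.3800 (wall)
  → r_2 = 1.3800
beam 3: φ=0°, α=15°
  d=(0.9659,0.2588)  start (3,6)  tX=0.5073 tY=1.1977  stride 1/|dx|=1.0353 1/|dy|=3.8637
    cross x-line → (4,6), t=0.5073
    cross y-line → (4,7), t=1.1977
    cross x-line → (5,7), t=1.5426 (wall)
  → r_3 = 1.5426
beam 4: φ=45°, α=60°
  d=(0.5000,0.8660)  start (3,6)  tX=0.9800 tY=0.3580  stride 1/|dx|=2.0000 1/|dy|=1.1547
    cross y-line → (3,7), t=0.3580 (wall)
  → r_4 = 0.3580
beam 5: φ=90°, α=105°
  d=(-0.2588,0.9659)  start (3,6)  tX=1.9705 tY=0.3209  stride 1/|dx|=3.8637 1/|dy|=1.0353
    cross y-line → (3,7), t=0.3209 (wall)
  → r_5 = 0.3209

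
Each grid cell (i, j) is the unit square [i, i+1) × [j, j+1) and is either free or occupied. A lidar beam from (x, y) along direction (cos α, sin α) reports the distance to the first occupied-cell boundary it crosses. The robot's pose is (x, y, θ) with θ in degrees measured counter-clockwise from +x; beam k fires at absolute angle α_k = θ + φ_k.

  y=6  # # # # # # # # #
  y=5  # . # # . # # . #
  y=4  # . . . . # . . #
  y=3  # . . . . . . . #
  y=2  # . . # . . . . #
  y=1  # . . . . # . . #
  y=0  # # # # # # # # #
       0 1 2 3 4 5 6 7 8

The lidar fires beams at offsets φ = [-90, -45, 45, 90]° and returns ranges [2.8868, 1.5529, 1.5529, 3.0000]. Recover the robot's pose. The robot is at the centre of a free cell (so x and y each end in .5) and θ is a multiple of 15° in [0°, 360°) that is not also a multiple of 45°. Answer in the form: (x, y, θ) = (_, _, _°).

(x, y, θ) = (5.5, 2.5, 120°)

Enumerate (i+0.5, j+0.5, θ) over the 28 free cells and 16 admissible headings. For each, cast all 4 beams and compare to the given ranges.
  (2.5, 2.5, 60°): beam 1 = 0.5774 ≠ 2.8868 ✗
  (4.5, 4.5, 165°): beam 1 = 1.5529 ≠ 2.8868 ✗
  (7.5, 4.5, 255°): beam 1 = 1.5529 ≠ 2.8868 ✗
  …
  (5.5, 2.5, 120°): r_1=2.8868, r_2=1.5529, r_3=1.5529, r_4=3.0000 — all match ✓
No second candidate reproduces the full scan.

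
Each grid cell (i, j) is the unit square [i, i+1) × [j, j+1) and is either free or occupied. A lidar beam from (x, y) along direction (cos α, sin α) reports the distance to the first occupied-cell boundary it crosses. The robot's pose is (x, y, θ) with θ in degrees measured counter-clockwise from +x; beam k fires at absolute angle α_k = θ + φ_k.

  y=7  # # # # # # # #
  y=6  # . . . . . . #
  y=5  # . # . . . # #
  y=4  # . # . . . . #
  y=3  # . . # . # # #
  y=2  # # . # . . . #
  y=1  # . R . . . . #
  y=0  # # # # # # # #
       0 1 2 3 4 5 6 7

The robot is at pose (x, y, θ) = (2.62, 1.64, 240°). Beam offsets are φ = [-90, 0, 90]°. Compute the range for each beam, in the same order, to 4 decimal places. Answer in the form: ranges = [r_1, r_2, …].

beam 1: φ=-90°, α=150°
  dir = (cos 150°, sin 150°) = (-0.8660, 0.5000); from cell (2,1)
  next x-line at t=0.7159, next y-line at t=0.7200; Δt_x=1.1547, Δt_y=2.0000
    x: enter (1,1) at t=0.7159
    y: enter (1,2) at t=0.7200 ← occupied
  → r_1 = 0.7200
beam 2: φ=0°, α=240°
  dir = (cos 240°, sin 240°) = (-0.5000, -0.8660); from cell (2,1)
  next x-line at t=1.2400, next y-line at t=0.7390; Δt_x=2.0000, Δt_y=1.1547
    y: enter (2,0) at t=0.7390 ← occupied
  → r_2 = 0.7390
beam 3: φ=90°, α=330°
  dir = (cos 330°, sin 330°) = (0.8660, -0.5000); from cell (2,1)
  next x-line at t=0.4388, next y-line at t=1.2800; Δt_x=1.1547, Δt_y=2.0000
    x: enter (3,1) at t=0.4388
    y: enter (3,0) at t=1.2800 ← occupied
  → r_3 = 1.2800

ranges = [0.7200, 0.7390, 1.2800]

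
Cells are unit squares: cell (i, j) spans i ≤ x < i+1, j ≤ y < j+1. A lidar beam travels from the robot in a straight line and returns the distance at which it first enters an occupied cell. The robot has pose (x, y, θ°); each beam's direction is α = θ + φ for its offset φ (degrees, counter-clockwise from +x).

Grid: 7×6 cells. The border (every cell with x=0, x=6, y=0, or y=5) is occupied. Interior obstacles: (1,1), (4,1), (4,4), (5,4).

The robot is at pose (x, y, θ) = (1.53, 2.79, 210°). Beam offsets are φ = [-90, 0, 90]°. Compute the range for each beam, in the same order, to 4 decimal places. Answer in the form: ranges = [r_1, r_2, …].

beam 1: φ=-90°, α=120°
  d=(-0.5000,0.8660)  start (1,2)  tX=1.0600 tY=0.2425  stride 1/|dx|=2.0000 1/|dy|=1.1547
    cross y-line → (1,3), t=0.2425
    cross x-line → (0,3), t=1.0600 (wall)
  → r_1 = 1.0600
beam 2: φ=0°, α=210°
  d=(-0.8660,-0.5000)  start (1,2)  tX=0.6120 tY=1.5800  stride 1/|dx|=1.1547 1/|dy|=2.0000
    cross x-line → (0,2), t=0.6120 (wall)
  → r_2 = 0.6120
beam 3: φ=90°, α=300°
  d=(0.5000,-0.8660)  start (1,2)  tX=0.9400 tY=0.9122  stride 1/|dx|=2.0000 1/|dy|=1.1547
    cross y-line → (1,1), t=0.9122 (wall)
  → r_3 = 0.9122

ranges = [1.0600, 0.6120, 0.9122]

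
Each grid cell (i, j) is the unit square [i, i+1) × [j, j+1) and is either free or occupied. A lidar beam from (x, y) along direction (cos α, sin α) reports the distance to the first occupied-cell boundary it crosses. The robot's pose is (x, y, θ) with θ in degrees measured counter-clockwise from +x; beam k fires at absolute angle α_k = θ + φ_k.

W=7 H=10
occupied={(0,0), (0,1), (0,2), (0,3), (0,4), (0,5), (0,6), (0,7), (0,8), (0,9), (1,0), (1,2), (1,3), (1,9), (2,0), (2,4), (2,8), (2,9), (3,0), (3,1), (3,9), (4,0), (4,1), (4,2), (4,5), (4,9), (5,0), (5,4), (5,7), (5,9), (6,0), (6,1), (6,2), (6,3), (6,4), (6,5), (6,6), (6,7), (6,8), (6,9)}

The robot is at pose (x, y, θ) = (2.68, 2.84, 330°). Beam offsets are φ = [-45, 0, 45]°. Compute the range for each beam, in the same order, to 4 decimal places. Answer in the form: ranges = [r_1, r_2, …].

ranges = [1.2364, 1.5242, 3.4371]

beam 1: φ=-45°, α=285°
  cosα=0.2588 sinα=-0.9659 | (2,2) | tMaxX 1.2364 tMaxY 0.8696 | tΔX 3.8637 tΔY 1.0353
    t=0.8696 [y] (2,1)
    t=1.2364 [x] (3,1) — stop
  → r_1 = 1.2364
beam 2: φ=0°, α=330°
  cosα=0.8660 sinα=-0.5000 | (2,2) | tMaxX 0.3695 tMaxY 1.6800 | tΔX 1.1547 tΔY 2.0000
    t=0.3695 [x] (3,2)
    t=1.5242 [x] (4,2) — stop
  → r_2 = 1.5242
beam 3: φ=45°, α=15°
  cosα=0.9659 sinα=0.2588 | (2,2) | tMaxX 0.3313 tMaxY 0.6182 | tΔX 1.0353 tΔY 3.8637
    t=0.3313 [x] (3,2)
    t=0.6182 [y] (3,3)
    t=1.3666 [x] (4,3)
    t=2.4018 [x] (5,3)
    t=3.4371 [x] (6,3) — stop
  → r_3 = 3.4371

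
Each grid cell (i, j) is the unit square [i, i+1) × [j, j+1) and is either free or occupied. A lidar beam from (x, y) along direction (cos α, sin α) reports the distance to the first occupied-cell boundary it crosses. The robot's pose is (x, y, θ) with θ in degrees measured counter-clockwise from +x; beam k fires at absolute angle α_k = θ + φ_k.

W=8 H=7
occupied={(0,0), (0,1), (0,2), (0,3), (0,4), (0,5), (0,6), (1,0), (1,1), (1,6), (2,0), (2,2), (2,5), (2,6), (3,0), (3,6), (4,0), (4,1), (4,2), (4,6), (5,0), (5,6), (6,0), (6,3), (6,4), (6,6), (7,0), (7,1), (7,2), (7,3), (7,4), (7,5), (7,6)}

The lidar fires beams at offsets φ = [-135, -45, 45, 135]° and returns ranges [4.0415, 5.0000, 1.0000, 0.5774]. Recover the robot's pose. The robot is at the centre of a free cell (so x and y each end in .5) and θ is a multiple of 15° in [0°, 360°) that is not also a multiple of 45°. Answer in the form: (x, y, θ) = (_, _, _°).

Enumerate (i+0.5, j+0.5, θ) over the 23 free cells and 16 admissible headings. For each, cast all 4 beams and compare to the given ranges.
  (1.5, 5.5, 105°): beam 1 = 0.5774 ≠ 4.0415 ✗
  (5.5, 2.5, 165°): beam 1 = 1.0000 ≠ 4.0415 ✗
  (4.5, 4.5, 75°): beam 2 = 2.8868 ≠ 5.0000 ✗
  (5.5, 4.5, 15°): beam 1 = 1.7321 ≠ 4.0415 ✗
  (6.5, 2.5, 75°): beam 1 = 1.0000 ≠ 4.0415 ✗
  …
  (4.5, 5.5, 345°): r_1=4.0415, r_2=5.0000, r_3=1.0000, r_4=0.5774 — all match ✓
Unique over the lattice → pose = (4.5, 5.5, 345°).

(x, y, θ) = (4.5, 5.5, 345°)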